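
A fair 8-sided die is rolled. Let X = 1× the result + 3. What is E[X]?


E[die] = (1+8)/2 = 9/2
E[X] = 1×9/2 + 3 = 15/2

E[X] = 15/2


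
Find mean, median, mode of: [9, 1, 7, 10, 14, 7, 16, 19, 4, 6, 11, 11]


Sorted: [1, 4, 6, 7, 7, 9, 10, 11, 11, 14, 16, 19]
Mean = 115/12
Median = 19/2
Freq: {9: 1, 1: 1, 7: 2, 10: 1, 14: 1, 16: 1, 19: 1, 4: 1, 6: 1, 11: 2}
Mode: [7, 11]

Mean=115/12, Median=19/2, Mode=[7, 11]


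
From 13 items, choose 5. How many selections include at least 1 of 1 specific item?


Complement: C(13,5) - C(12,5) = 1287 - 792 = 495

495


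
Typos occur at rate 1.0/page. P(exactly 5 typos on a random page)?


Poisson(λ=1.0): P(X=5) = e^(-λ)×λ^k/k!
= e^(-1.0) × 1.0^5 / 5!
≈ 0.3678794412 × 1 / 120 ≈ 0.003066

P(X=5) ≈ 0.003066 ≈ 0.31%


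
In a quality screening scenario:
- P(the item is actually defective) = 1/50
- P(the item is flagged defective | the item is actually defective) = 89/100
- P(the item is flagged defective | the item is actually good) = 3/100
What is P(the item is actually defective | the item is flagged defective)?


Using Bayes' theorem:
P(A|B) = P(B|A)·P(A) / P(B)

P(the item is flagged defective) = 89/100 × 1/50 + 3/100 × 49/50
= 89/5000 + 147/5000 = 59/1250

P(the item is actually defective|the item is flagged defective) = (89/5000) / (59/1250) = 89/236

P(the item is actually defective|the item is flagged defective) = 89/236 ≈ 37.71%


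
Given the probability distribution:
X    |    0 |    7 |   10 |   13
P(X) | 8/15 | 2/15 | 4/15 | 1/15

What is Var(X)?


E[X] = 67/15
E[X²] = 667/15
Var(X) = E[X²] - (E[X])² = 667/15 - 4489/225 = 5516/225

Var(X) = 5516/225 ≈ 24.5156


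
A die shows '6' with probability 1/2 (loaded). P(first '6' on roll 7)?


Geometric: P(X=7) = (1-p)^(k-1)×p = (1/2)^6×1/2 = 1/128

P(X=7) = 1/128 ≈ 0.78%


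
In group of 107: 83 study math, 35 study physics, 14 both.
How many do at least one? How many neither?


|A∪B| = 83+35-14 = 104
Neither = 107-104 = 3

At least one: 104; Neither: 3


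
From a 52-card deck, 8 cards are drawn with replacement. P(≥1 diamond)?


P(not a diamond) = 39/52 = 3/4
P(none in 8 draws) = (3/4)^8 = 6561/65536
P(≥1 diamond) = 1 - 6561/65536 = 58975/65536

P = 58975/65536 ≈ 89.99%


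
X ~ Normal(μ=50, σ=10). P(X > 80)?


z = (80-50)/10 = 3.0
P(X > 80) = 1 - P(Z ≤ 3.0) = 1 - 0.9987 = 0.0013

P(X > 80) ≈ 0.0013


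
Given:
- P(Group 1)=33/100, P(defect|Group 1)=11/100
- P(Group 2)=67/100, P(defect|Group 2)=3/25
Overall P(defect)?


P(B) = Σ P(B|Aᵢ)×P(Aᵢ)
  11/100×33/100 = 363/10000
  3/25×67/100 = 201/2500
Sum = 1167/10000

P(defect) = 1167/10000 ≈ 11.67%


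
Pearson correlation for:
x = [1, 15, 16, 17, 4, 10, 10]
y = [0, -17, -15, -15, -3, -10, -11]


n=7, Σx=73, Σy=-71, Σxy=-972, Σx²=987, Σy²=969
r = (7×(-972) - 73×(-71))/√((7×987 - 73²)(7×969 - (-71)²))
= -1621/√(1580×1742) = -1621/√2752360 ≈ -1621/1659.0238 ≈ -0.9771

r ≈ -0.9771


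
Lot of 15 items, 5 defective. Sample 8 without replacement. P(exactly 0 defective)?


Hypergeometric: C(5,0)×C(10,8)/C(15,8)
= 1×45/6435 = 1/143

P(X=0) = 1/143 ≈ 0.70%


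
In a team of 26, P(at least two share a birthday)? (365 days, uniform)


P(all different) = Π(365-i)/365 for i=0..25
= 0.401759
P(match) = 1 - 0.401759 = 0.598241

P ≈ 0.5982 ≈ 59.82%


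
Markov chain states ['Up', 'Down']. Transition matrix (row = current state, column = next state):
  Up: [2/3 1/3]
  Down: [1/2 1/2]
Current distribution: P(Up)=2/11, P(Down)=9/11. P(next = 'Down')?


P(next=Down) = Σᵢ P(now=i)×P(i→Down)
= 2/11×1/3 + 9/11×1/2
= 2/33 + 9/22 = 31/66

P = 31/66 ≈ 0.4697


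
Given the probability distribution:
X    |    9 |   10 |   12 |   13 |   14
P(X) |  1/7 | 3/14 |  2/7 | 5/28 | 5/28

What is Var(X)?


E[X] = 327/28
E[X²] = 3901/28
Var(X) = E[X²] - (E[X])² = 3901/28 - 106929/784 = 2299/784

Var(X) = 2299/784 ≈ 2.9324


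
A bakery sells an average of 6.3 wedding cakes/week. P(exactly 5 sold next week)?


Poisson(λ=6.3): P(X=5) = e^(-λ)×λ^k/k!
= e^(-6.3) × 6.3^5 / 5!
≈ 0.001836304777 × 9924.36543 / 120 ≈ 0.151868

P(X=5) ≈ 0.151868 ≈ 15.19%


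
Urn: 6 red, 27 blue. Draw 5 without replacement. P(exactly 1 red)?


Hypergeometric: C(6,1)×C(27,4)/C(33,5)
= 6×17550/237336 = 8775/19778

P(X=1) = 8775/19778 ≈ 44.37%


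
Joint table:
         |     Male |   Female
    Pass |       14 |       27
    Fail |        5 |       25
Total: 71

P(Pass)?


P(Pass) = (14+27)/71 = 41/71

P(Pass) = 41/71 ≈ 57.75%


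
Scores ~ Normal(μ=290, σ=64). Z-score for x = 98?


z = (x - μ)/σ = (98 - 290)/64 = -3.0

z = -3.0


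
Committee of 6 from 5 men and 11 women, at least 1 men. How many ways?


Count by #men:
  1M,5W: C(5,1)×C(11,5)=2310
  2M,4W: C(5,2)×C(11,4)=3300
  3M,3W: C(5,3)×C(11,3)=1650
  4M,2W: C(5,4)×C(11,2)=275
  5M,1W: C(5,5)×C(11,1)=11
Total = 7546

7546


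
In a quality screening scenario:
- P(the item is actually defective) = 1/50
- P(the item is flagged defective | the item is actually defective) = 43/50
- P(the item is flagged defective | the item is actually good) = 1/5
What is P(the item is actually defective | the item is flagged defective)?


Using Bayes' theorem:
P(A|B) = P(B|A)·P(A) / P(B)

P(the item is flagged defective) = 43/50 × 1/50 + 1/5 × 49/50
= 43/2500 + 49/250 = 533/2500

P(the item is actually defective|the item is flagged defective) = (43/2500) / (533/2500) = 43/533

P(the item is actually defective|the item is flagged defective) = 43/533 ≈ 8.07%


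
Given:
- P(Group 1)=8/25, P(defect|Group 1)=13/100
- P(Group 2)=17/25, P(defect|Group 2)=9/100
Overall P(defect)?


P(B) = Σ P(B|Aᵢ)×P(Aᵢ)
  13/100×8/25 = 26/625
  9/100×17/25 = 153/2500
Sum = 257/2500

P(defect) = 257/2500 ≈ 10.28%


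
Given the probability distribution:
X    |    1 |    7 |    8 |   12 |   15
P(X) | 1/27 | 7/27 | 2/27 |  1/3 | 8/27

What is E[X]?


E[X] = Σ x·P(X=x)
= (1)×(1/27) + (7)×(7/27) + (8)×(2/27) + (12)×(1/3) + (15)×(8/27)
= 98/9

E[X] = 98/9


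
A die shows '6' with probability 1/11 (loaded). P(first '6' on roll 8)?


Geometric: P(X=8) = (1-p)^(k-1)×p = (10/11)^7×1/11 = 10000000/214358881

P(X=8) = 10000000/214358881 ≈ 4.67%


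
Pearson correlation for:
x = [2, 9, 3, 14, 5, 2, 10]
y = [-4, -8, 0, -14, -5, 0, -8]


n=7, Σx=45, Σy=-39, Σxy=-381, Σx²=419, Σy²=365
r = (7×(-381) - 45×(-39))/√((7×419 - 45²)(7×365 - (-39)²))
= -912/√(908×1034) = -912/√938872 ≈ -912/968.9541 ≈ -0.9412

r ≈ -0.9412


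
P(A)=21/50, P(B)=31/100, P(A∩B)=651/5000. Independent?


P(A)×P(B) = 651/5000
P(A∩B) = 651/5000
Equal ✓ → Independent

Yes, independent


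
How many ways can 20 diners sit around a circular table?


Circular arrangements of 20 distinct objects: fix one position to break rotational symmetry.
(n-1)! = 19! = 121645100408832000

121645100408832000


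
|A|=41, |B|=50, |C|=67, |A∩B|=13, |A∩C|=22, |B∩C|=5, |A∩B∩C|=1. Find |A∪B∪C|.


|A∪B∪C| = 41+50+67-13-22-5+1 = 119

|A∪B∪C| = 119


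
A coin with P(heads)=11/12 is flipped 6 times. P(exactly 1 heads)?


Binomial: P(X=1) = C(6,1)×p^1×(1-p)^5
= 6 × 11/12 × 1/248832 = 11/497664

P(X=1) = 11/497664 ≈ 0.00%


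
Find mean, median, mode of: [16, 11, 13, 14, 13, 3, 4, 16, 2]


Sorted: [2, 3, 4, 11, 13, 13, 14, 16, 16]
Mean = 92/9
Median = 13
Freq: {16: 2, 11: 1, 13: 2, 14: 1, 3: 1, 4: 1, 2: 1}
Mode: [13, 16]

Mean=92/9, Median=13, Mode=[13, 16]


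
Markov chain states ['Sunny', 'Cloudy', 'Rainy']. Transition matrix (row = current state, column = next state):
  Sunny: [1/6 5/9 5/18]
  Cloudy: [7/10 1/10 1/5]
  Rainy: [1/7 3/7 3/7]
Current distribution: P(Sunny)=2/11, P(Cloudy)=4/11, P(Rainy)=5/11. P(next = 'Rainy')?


P(next=Rainy) = Σᵢ P(now=i)×P(i→Rainy)
= 2/11×5/18 + 4/11×1/5 + 5/11×3/7
= 5/99 + 4/55 + 15/77 = 1102/3465

P = 1102/3465 ≈ 0.3180


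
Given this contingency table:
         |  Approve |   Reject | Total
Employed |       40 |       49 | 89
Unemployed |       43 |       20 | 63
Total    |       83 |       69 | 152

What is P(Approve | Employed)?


P(Approve | Employed) = 40/(40+49) = 40/89

P(Approve|Employed) = 40/89 ≈ 44.94%


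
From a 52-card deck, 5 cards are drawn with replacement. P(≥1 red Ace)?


P(not a red Ace) = 50/52 = 25/26
P(none in 5 draws) = (25/26)^5 = 9765625/11881376
P(≥1 red Ace) = 1 - 9765625/11881376 = 2115751/11881376

P = 2115751/11881376 ≈ 17.81%


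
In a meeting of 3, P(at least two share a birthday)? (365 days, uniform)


P(all different) = Π(365-i)/365 for i=0..2
= 0.991796
P(match) = 1 - 0.991796 = 0.008204

P ≈ 0.0082 ≈ 0.82%


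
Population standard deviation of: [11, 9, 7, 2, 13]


Mean = 42/5
  (11-42/5)²=169/25
  (9-42/5)²=9/25
  (7-42/5)²=49/25
  (2-42/5)²=1024/25
  (13-42/5)²=529/25
Σ(x-μ)² = 356/5
σ² = (356/5)/5 = 356/25

σ = √(356/25) ≈ 3.7736


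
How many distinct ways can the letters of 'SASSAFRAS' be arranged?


Letters: 9, freq: {'S': 4, 'A': 3, 'F': 1, 'R': 1}
9!/(4!×3!×1!×1!) = 362880/144 = 2520

2520


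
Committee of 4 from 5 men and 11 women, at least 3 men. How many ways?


Count by #men:
  3M,1W: C(5,3)×C(11,1)=110
  4M,0W: C(5,4)×C(11,0)=5
Total = 115

115


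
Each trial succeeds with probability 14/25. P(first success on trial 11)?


Geometric: P(X=11) = (1-p)^(k-1)×p = (11/25)^10×14/25 = 363123944414/2384185791015625

P(X=11) = 363123944414/2384185791015625 ≈ 0.02%


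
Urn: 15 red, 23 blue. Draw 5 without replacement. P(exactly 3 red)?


Hypergeometric: C(15,3)×C(23,2)/C(38,5)
= 455×253/501942 = 16445/71706

P(X=3) = 16445/71706 ≈ 22.93%


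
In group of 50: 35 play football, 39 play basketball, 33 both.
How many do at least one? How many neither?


|A∪B| = 35+39-33 = 41
Neither = 50-41 = 9

At least one: 41; Neither: 9


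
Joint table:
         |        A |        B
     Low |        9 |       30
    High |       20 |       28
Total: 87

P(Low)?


P(Low) = (9+30)/87 = 39/87 = 13/29

P(Low) = 13/29 ≈ 44.83%


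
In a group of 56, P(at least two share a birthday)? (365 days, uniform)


P(all different) = Π(365-i)/365 for i=0..55
= 0.011668
P(match) = 1 - 0.011668 = 0.988332

P ≈ 0.9883 ≈ 98.83%


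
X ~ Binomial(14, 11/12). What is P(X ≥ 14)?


P(X ≥ 14) = Σ P(X=i) for i=14..14
P(X=14) = 379749833583241/1283918464548864
Sum = 379749833583241/1283918464548864

P(X ≥ 14) = 379749833583241/1283918464548864 ≈ 29.58%


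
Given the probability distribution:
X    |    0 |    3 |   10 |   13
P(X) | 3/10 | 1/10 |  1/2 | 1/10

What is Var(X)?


E[X] = 33/5
E[X²] = 339/5
Var(X) = E[X²] - (E[X])² = 339/5 - 1089/25 = 606/25

Var(X) = 606/25 ≈ 24.2400


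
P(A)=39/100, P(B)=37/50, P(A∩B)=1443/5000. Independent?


P(A)×P(B) = 1443/5000
P(A∩B) = 1443/5000
Equal ✓ → Independent

Yes, independent


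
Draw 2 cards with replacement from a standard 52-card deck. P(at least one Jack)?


P(not a Jack) = 48/52 = 12/13
P(none in 2 draws) = (12/13)^2 = 144/169
P(≥1 Jack) = 1 - 144/169 = 25/169

P = 25/169 ≈ 14.79%


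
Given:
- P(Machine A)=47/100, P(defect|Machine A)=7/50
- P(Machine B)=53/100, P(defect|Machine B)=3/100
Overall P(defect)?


P(B) = Σ P(B|Aᵢ)×P(Aᵢ)
  7/50×47/100 = 329/5000
  3/100×53/100 = 159/10000
Sum = 817/10000

P(defect) = 817/10000 ≈ 8.17%


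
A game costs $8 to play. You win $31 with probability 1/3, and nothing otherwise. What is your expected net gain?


E[gain] = (31-8)×1/3 + (-8)×2/3
= 23/3 - 16/3 = 7/3

Expected net gain = $7/3 ≈ $2.33


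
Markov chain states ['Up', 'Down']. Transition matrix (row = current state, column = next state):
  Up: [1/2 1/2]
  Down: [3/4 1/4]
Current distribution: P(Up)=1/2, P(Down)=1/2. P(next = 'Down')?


P(next=Down) = Σᵢ P(now=i)×P(i→Down)
= 1/2×1/2 + 1/2×1/4
= 1/4 + 1/8 = 3/8

P = 3/8 ≈ 0.3750


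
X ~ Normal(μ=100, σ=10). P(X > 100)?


z = (100-100)/10 = 0.0
P(X > 100) = 1 - P(Z ≤ 0.0) = 1 - 0.5000 = 0.5000

P(X > 100) ≈ 0.5000


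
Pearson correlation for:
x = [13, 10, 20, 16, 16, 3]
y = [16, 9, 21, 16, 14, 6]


n=6, Σx=78, Σy=82, Σxy=1216, Σx²=1190, Σy²=1266
r = (6×1216 - 78×82)/√((6×1190 - 78²)(6×1266 - 82²))
= 900/√(1056×872) = 900/√920832 ≈ 900/959.5999 ≈ 0.9379

r ≈ 0.9379


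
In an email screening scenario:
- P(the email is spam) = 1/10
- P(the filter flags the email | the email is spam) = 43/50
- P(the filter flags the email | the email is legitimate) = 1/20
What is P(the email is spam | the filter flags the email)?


Using Bayes' theorem:
P(A|B) = P(B|A)·P(A) / P(B)

P(the filter flags the email) = 43/50 × 1/10 + 1/20 × 9/10
= 43/500 + 9/200 = 131/1000

P(the email is spam|the filter flags the email) = (43/500) / (131/1000) = 86/131

P(the email is spam|the filter flags the email) = 86/131 ≈ 65.65%


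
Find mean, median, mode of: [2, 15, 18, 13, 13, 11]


Sorted: [2, 11, 13, 13, 15, 18]
Mean = 72/6 = 12
Median = 13
Freq: {2: 1, 15: 1, 18: 1, 13: 2, 11: 1}
Mode: [13]

Mean=12, Median=13, Mode=13


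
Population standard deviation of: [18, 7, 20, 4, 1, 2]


Mean = 52/6 = 26/3
  (18-26/3)²=784/9
  (7-26/3)²=25/9
  (20-26/3)²=1156/9
  (4-26/3)²=196/9
  (1-26/3)²=529/9
  (2-26/3)²=400/9
Σ(x-μ)² = 1030/3
σ² = (1030/3)/6 = 515/9

σ = √(515/9) ≈ 7.5645


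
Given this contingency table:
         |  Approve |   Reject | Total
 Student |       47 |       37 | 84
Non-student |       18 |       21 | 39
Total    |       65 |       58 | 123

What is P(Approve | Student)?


P(Approve | Student) = 47/(47+37) = 47/84

P(Approve|Student) = 47/84 ≈ 55.95%


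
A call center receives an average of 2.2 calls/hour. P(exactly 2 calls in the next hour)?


Poisson(λ=2.2): P(X=2) = e^(-λ)×λ^k/k!
= e^(-2.2) × 2.2^2 / 2!
≈ 0.1108031584 × 4.84 / 2 ≈ 0.268144

P(X=2) ≈ 0.268144 ≈ 26.81%


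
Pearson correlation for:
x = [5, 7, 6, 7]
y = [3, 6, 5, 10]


n=4, Σx=25, Σy=24, Σxy=157, Σx²=159, Σy²=170
r = (4×157 - 25×24)/√((4×159 - 25²)(4×170 - 24²))
= 28/√(11×104) = 28/√1144 ≈ 28/33.8231 ≈ 0.8278

r ≈ 0.8278


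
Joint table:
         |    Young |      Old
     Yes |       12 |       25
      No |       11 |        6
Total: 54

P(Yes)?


P(Yes) = (12+25)/54 = 37/54

P(Yes) = 37/54 ≈ 68.52%


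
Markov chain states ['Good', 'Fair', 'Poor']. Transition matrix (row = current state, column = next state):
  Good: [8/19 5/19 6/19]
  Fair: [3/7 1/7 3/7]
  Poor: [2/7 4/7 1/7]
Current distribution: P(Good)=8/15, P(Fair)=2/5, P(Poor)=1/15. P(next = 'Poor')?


P(next=Poor) = Σᵢ P(now=i)×P(i→Poor)
= 8/15×6/19 + 2/5×3/7 + 1/15×1/7
= 16/95 + 6/35 + 1/105 = 697/1995

P = 697/1995 ≈ 0.3494


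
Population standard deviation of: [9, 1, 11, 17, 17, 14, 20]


Mean = 89/7
  (9-89/7)²=676/49
  (1-89/7)²=6724/49
  (11-89/7)²=144/49
  (17-89/7)²=900/49
  (17-89/7)²=900/49
  (14-89/7)²=81/49
  (20-89/7)²=2601/49
Σ(x-μ)² = 1718/7
σ² = (1718/7)/7 = 1718/49

σ = √(1718/49) ≈ 5.9213


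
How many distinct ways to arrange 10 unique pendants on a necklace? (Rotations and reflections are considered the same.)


Free circular arrangements: rotations and reflections both identified.
(n-1)!/2 = 9!/2 = 362880/2 = 181440

181440


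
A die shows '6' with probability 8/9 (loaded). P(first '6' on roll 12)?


Geometric: P(X=12) = (1-p)^(k-1)×p = (1/9)^11×8/9 = 8/282429536481

P(X=12) = 8/282429536481 ≈ 0.00%


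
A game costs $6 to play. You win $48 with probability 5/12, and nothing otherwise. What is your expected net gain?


E[gain] = (48-6)×5/12 + (-6)×7/12
= 35/2 - 7/2 = 14

Expected net gain = $14 ≈ $14.00


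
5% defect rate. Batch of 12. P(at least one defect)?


P(all good) = (19/20)^12 = 2213314919066161/4096000000000000
P(≥1 defect) = 1882685080933839/4096000000000000

P = 1882685080933839/4096000000000000 ≈ 45.96%


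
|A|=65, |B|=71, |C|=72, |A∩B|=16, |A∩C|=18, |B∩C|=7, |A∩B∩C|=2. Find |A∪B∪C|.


|A∪B∪C| = 65+71+72-16-18-7+2 = 169

|A∪B∪C| = 169


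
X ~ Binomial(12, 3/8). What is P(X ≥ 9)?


P(X ≥ 9) = Σ P(X=i) for i=9..12
P(X=9) = 135320625/17179869184
P(X=10) = 48715425/34359738368
P(X=11) = 2657205/17179869184
P(X=12) = 531441/68719476736
Sum = 649873611/68719476736

P(X ≥ 9) = 649873611/68719476736 ≈ 0.95%


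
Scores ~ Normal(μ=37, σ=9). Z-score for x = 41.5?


z = (x - μ)/σ = (41.5 - 37)/9 = 0.5

z = 0.5


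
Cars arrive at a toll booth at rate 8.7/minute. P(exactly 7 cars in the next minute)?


Poisson(λ=8.7): P(X=7) = e^(-λ)×λ^k/k!
= e^(-8.7) × 8.7^7 / 7!
≈ 0.000166585811 × 3772547.94878 / 5040 ≈ 0.124693

P(X=7) ≈ 0.124693 ≈ 12.47%


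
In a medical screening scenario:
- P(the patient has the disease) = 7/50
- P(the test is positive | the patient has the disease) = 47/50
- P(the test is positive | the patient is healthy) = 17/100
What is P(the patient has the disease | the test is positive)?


Using Bayes' theorem:
P(A|B) = P(B|A)·P(A) / P(B)

P(the test is positive) = 47/50 × 7/50 + 17/100 × 43/50
= 329/2500 + 731/5000 = 1389/5000

P(the patient has the disease|the test is positive) = (329/2500) / (1389/5000) = 658/1389

P(the patient has the disease|the test is positive) = 658/1389 ≈ 47.37%


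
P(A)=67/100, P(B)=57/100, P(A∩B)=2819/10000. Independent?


P(A)×P(B) = 3819/10000
P(A∩B) = 2819/10000
Not equal → NOT independent

No, not independent


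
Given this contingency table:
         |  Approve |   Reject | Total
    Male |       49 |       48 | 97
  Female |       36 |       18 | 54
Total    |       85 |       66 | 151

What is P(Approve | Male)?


P(Approve | Male) = 49/(49+48) = 49/97

P(Approve|Male) = 49/97 ≈ 50.52%


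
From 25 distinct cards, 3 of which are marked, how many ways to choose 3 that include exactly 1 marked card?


Choose 1 of the 3 marked cards and 2 of the other 22 cards:
C(3,1)×C(22,2) = 3×231 = 693

693


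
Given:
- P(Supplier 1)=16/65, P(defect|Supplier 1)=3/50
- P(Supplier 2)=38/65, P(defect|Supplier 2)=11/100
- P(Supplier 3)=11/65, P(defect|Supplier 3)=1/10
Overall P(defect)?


P(B) = Σ P(B|Aᵢ)×P(Aᵢ)
  3/50×16/65 = 24/1625
  11/100×38/65 = 209/3250
  1/10×11/65 = 11/650
Sum = 12/125

P(defect) = 12/125 ≈ 9.60%


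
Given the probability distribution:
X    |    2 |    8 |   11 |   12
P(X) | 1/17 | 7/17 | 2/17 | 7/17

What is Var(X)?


E[X] = 164/17
E[X²] = 1702/17
Var(X) = E[X²] - (E[X])² = 1702/17 - 26896/289 = 2038/289

Var(X) = 2038/289 ≈ 7.0519


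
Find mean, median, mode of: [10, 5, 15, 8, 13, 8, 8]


Sorted: [5, 8, 8, 8, 10, 13, 15]
Mean = 67/7
Median = 8
Freq: {10: 1, 5: 1, 15: 1, 8: 3, 13: 1}
Mode: [8]

Mean=67/7, Median=8, Mode=8


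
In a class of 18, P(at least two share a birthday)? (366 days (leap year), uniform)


P(all different) = Π(366-i)/366 for i=0..17
= 0.653862
P(match) = 1 - 0.653862 = 0.346138

P ≈ 0.3461 ≈ 34.61%


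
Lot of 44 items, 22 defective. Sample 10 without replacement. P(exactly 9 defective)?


Hypergeometric: C(22,9)×C(22,1)/C(44,10)
= 497420×22/2481256778 = 3740/848003

P(X=9) = 3740/848003 ≈ 0.44%


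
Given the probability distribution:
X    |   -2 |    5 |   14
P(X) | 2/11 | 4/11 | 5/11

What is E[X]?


E[X] = Σ x·P(X=x)
= (-2)×(2/11) + (5)×(4/11) + (14)×(5/11)
= 86/11

E[X] = 86/11


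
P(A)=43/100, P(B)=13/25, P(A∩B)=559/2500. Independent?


P(A)×P(B) = 559/2500
P(A∩B) = 559/2500
Equal ✓ → Independent

Yes, independent


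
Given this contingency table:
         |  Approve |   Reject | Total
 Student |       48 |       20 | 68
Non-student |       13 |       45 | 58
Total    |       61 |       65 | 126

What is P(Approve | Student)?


P(Approve | Student) = 48/(48+20) = 48/68 = 12/17

P(Approve|Student) = 12/17 ≈ 70.59%


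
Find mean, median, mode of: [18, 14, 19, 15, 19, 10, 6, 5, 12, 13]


Sorted: [5, 6, 10, 12, 13, 14, 15, 18, 19, 19]
Mean = 131/10
Median = 27/2
Freq: {18: 1, 14: 1, 19: 2, 15: 1, 10: 1, 6: 1, 5: 1, 12: 1, 13: 1}
Mode: [19]

Mean=131/10, Median=27/2, Mode=19


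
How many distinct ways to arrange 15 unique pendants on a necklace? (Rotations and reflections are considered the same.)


Free circular arrangements: rotations and reflections both identified.
(n-1)!/2 = 14!/2 = 87178291200/2 = 43589145600

43589145600


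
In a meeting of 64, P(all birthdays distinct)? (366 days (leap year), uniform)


P(all different) = Π(366-i)/366 for i=0..63
= (366/366)×(365/366)×...×(303/366)
= 0.002858

P ≈ 0.0029 ≈ 0.29%


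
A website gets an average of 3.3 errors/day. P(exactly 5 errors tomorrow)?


Poisson(λ=3.3): P(X=5) = e^(-λ)×λ^k/k!
= e^(-3.3) × 3.3^5 / 5!
≈ 0.0368831674 × 391.35393 / 120 ≈ 0.120286

P(X=5) ≈ 0.120286 ≈ 12.03%


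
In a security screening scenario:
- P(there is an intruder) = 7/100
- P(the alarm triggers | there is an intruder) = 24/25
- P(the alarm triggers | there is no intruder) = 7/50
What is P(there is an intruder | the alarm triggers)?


Using Bayes' theorem:
P(A|B) = P(B|A)·P(A) / P(B)

P(the alarm triggers) = 24/25 × 7/100 + 7/50 × 93/100
= 42/625 + 651/5000 = 987/5000

P(there is an intruder|the alarm triggers) = (42/625) / (987/5000) = 16/47

P(there is an intruder|the alarm triggers) = 16/47 ≈ 34.04%


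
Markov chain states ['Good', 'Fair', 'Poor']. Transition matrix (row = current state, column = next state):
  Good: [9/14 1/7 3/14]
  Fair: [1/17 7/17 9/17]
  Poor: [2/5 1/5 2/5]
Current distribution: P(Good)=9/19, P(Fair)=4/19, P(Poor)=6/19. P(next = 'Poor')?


P(next=Poor) = Σᵢ P(now=i)×P(i→Poor)
= 9/19×3/14 + 4/19×9/17 + 6/19×2/5
= 27/266 + 36/323 + 12/95 = 7671/22610

P = 7671/22610 ≈ 0.3393


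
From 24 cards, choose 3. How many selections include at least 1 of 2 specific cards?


Complement: C(24,3) - C(22,3) = 2024 - 1540 = 484

484


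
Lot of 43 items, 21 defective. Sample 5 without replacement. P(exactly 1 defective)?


Hypergeometric: C(21,1)×C(22,4)/C(43,5)
= 21×7315/962598 = 7315/45838

P(X=1) = 7315/45838 ≈ 15.96%


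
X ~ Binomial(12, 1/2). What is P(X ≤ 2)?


P(X ≤ 2) = Σ P(X=i) for i=0..2
P(X=0) = 1/4096
P(X=1) = 3/1024
P(X=2) = 33/2048
Sum = 79/4096

P(X ≤ 2) = 79/4096 ≈ 1.93%


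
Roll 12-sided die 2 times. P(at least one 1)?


P(no 1)^2 = (11/12)^2 = 121/144
P(≥1) = 1 - 121/144 = 23/144

P = 23/144 ≈ 15.97%


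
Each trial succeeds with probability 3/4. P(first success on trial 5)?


Geometric: P(X=5) = (1-p)^(k-1)×p = (1/4)^4×3/4 = 3/1024

P(X=5) = 3/1024 ≈ 0.29%


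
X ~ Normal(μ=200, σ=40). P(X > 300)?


z = (300-200)/40 = 2.5
P(X > 300) = 1 - P(Z ≤ 2.5) = 1 - 0.9938 = 0.0062

P(X > 300) ≈ 0.0062


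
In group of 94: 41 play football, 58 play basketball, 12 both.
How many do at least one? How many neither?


|A∪B| = 41+58-12 = 87
Neither = 94-87 = 7

At least one: 87; Neither: 7


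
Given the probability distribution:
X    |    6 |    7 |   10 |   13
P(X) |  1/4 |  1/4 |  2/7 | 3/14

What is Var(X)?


E[X] = 249/28
E[X²] = 2409/28
Var(X) = E[X²] - (E[X])² = 2409/28 - 62001/784 = 5451/784

Var(X) = 5451/784 ≈ 6.9528


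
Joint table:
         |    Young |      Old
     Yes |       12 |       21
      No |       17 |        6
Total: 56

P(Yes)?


P(Yes) = (12+21)/56 = 33/56

P(Yes) = 33/56 ≈ 58.93%


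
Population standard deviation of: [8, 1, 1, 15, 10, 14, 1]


Mean = 50/7
  (8-50/7)²=36/49
  (1-50/7)²=1849/49
  (1-50/7)²=1849/49
  (15-50/7)²=3025/49
  (10-50/7)²=400/49
  (14-50/7)²=2304/49
  (1-50/7)²=1849/49
Σ(x-μ)² = 1616/7
σ² = (1616/7)/7 = 1616/49

σ = √(1616/49) ≈ 5.7428


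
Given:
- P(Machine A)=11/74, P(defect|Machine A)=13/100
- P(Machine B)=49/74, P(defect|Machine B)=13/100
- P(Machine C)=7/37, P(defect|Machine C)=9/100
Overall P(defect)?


P(B) = Σ P(B|Aᵢ)×P(Aᵢ)
  13/100×11/74 = 143/7400
  13/100×49/74 = 637/7400
  9/100×7/37 = 63/3700
Sum = 453/3700

P(defect) = 453/3700 ≈ 12.24%


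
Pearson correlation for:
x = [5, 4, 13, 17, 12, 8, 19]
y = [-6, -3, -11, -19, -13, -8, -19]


n=7, Σx=78, Σy=-79, Σxy=-1089, Σx²=1068, Σy²=1121
r = (7×(-1089) - 78×(-79))/√((7×1068 - 78²)(7×1121 - (-79)²))
= -1461/√(1392×1606) = -1461/√2235552 ≈ -1461/1495.1762 ≈ -0.9771

r ≈ -0.9771


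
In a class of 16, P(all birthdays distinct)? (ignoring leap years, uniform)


P(all different) = Π(365-i)/365 for i=0..15
= (365/365)×(364/365)×...×(350/365)
= 0.716396

P ≈ 0.7164 ≈ 71.64%


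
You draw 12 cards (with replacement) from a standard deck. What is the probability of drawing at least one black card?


P(not a black card) = 26/52 = 1/2
P(none in 12 draws) = (1/2)^12 = 1/4096
P(≥1 black card) = 1 - 1/4096 = 4095/4096

P = 4095/4096 ≈ 99.98%


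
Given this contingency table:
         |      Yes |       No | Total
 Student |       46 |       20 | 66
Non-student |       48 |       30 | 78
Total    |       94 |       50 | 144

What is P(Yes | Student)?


P(Yes | Student) = 46/(46+20) = 46/66 = 23/33

P(Yes|Student) = 23/33 ≈ 69.70%


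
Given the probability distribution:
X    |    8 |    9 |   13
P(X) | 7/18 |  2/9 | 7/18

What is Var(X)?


E[X] = 61/6
E[X²] = 1955/18
Var(X) = E[X²] - (E[X])² = 1955/18 - 3721/36 = 21/4

Var(X) = 21/4 ≈ 5.2500


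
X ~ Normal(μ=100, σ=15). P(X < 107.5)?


z = (107.5-100)/15 = 0.5
P(Z < 0.5) = 0.6915

P(X < 107.5) ≈ 0.6915


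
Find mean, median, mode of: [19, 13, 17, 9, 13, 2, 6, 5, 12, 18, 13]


Sorted: [2, 5, 6, 9, 12, 13, 13, 13, 17, 18, 19]
Mean = 127/11
Median = 13
Freq: {19: 1, 13: 3, 17: 1, 9: 1, 2: 1, 6: 1, 5: 1, 12: 1, 18: 1}
Mode: [13]

Mean=127/11, Median=13, Mode=13


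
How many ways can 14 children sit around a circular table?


Circular arrangements of 14 distinct objects: fix one position to break rotational symmetry.
(n-1)! = 13! = 6227020800

6227020800


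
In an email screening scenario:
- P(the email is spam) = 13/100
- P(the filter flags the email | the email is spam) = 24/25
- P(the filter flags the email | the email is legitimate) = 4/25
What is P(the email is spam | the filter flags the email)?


Using Bayes' theorem:
P(A|B) = P(B|A)·P(A) / P(B)

P(the filter flags the email) = 24/25 × 13/100 + 4/25 × 87/100
= 78/625 + 87/625 = 33/125

P(the email is spam|the filter flags the email) = (78/625) / (33/125) = 26/55

P(the email is spam|the filter flags the email) = 26/55 ≈ 47.27%


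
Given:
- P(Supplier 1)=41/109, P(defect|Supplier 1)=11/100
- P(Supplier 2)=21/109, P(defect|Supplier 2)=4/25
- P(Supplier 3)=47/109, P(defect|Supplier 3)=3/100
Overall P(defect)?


P(B) = Σ P(B|Aᵢ)×P(Aᵢ)
  11/100×41/109 = 451/10900
  4/25×21/109 = 84/2725
  3/100×47/109 = 141/10900
Sum = 232/2725

P(defect) = 232/2725 ≈ 8.51%


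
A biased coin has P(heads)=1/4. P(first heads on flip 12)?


Geometric: P(X=12) = (1-p)^(k-1)×p = (3/4)^11×1/4 = 177147/16777216

P(X=12) = 177147/16777216 ≈ 1.06%


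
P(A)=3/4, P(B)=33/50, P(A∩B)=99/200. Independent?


P(A)×P(B) = 99/200
P(A∩B) = 99/200
Equal ✓ → Independent

Yes, independent


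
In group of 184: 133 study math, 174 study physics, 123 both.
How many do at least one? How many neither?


|A∪B| = 133+174-123 = 184
Neither = 184-184 = 0

At least one: 184; Neither: 0


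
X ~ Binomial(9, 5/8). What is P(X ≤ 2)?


P(X ≤ 2) = Σ P(X=i) for i=0..2
P(X=0) = 19683/134217728
P(X=1) = 295245/134217728
P(X=2) = 492075/33554432
Sum = 570807/33554432

P(X ≤ 2) = 570807/33554432 ≈ 1.70%


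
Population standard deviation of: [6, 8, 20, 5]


Mean = 39/4
  (6-39/4)²=225/16
  (8-39/4)²=49/16
  (20-39/4)²=1681/16
  (5-39/4)²=361/16
Σ(x-μ)² = 579/4
σ² = (579/4)/4 = 579/16

σ = √(579/16) ≈ 6.0156


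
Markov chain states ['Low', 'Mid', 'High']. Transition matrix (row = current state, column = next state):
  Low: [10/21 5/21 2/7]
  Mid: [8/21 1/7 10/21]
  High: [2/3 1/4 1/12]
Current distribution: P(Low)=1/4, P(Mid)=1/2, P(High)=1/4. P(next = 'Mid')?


P(next=Mid) = Σᵢ P(now=i)×P(i→Mid)
= 1/4×5/21 + 1/2×1/7 + 1/4×1/4
= 5/84 + 1/14 + 1/16 = 65/336

P = 65/336 ≈ 0.1935


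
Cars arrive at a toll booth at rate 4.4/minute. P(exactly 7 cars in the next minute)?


Poisson(λ=4.4): P(X=7) = e^(-λ)×λ^k/k!
= e^(-4.4) × 4.4^7 / 7!
≈ 0.0122773399 × 31927.7809664 / 5040 ≈ 0.077775

P(X=7) ≈ 0.077775 ≈ 7.78%


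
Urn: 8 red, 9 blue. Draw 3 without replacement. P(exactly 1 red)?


Hypergeometric: C(8,1)×C(9,2)/C(17,3)
= 8×36/680 = 36/85

P(X=1) = 36/85 ≈ 42.35%


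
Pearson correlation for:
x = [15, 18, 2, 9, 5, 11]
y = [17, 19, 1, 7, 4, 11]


n=6, Σx=60, Σy=59, Σxy=803, Σx²=780, Σy²=837
r = (6×803 - 60×59)/√((6×780 - 60²)(6×837 - 59²))
= 1278/√(1080×1541) = 1278/√1664280 ≈ 1278/1290.0698 ≈ 0.9906

r ≈ 0.9906


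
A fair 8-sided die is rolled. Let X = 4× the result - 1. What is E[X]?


E[die] = (1+8)/2 = 9/2
E[X] = 4×9/2 - 1 = 17

E[X] = 17


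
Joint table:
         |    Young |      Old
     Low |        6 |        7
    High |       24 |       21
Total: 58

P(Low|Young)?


P(Low|Young) = 6/(6+24) = 6/30 = 1/5

P = 1/5 ≈ 20.00%


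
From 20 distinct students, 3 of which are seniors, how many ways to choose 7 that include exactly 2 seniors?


Choose 2 of the 3 seniors and 5 of the other 17 students:
C(3,2)×C(17,5) = 3×6188 = 18564

18564


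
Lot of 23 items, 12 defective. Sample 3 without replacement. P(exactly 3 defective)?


Hypergeometric: C(12,3)×C(11,0)/C(23,3)
= 220×1/1771 = 20/161

P(X=3) = 20/161 ≈ 12.42%


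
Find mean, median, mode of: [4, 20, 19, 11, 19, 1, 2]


Sorted: [1, 2, 4, 11, 19, 19, 20]
Mean = 76/7
Median = 11
Freq: {4: 1, 20: 1, 19: 2, 11: 1, 1: 1, 2: 1}
Mode: [19]

Mean=76/7, Median=11, Mode=19


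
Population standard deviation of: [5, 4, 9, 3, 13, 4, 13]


Mean = 51/7
  (5-51/7)²=256/49
  (4-51/7)²=529/49
  (9-51/7)²=144/49
  (3-51/7)²=900/49
  (13-51/7)²=1600/49
  (4-51/7)²=529/49
  (13-51/7)²=1600/49
Σ(x-μ)² = 794/7
σ² = (794/7)/7 = 794/49

σ = √(794/49) ≈ 4.0254


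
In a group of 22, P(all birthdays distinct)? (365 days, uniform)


P(all different) = Π(365-i)/365 for i=0..21
= (365/365)×(364/365)×...×(344/365)
= 0.524305

P ≈ 0.5243 ≈ 52.43%


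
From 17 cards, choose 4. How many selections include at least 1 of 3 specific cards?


Complement: C(17,4) - C(14,4) = 2380 - 1001 = 1379

1379


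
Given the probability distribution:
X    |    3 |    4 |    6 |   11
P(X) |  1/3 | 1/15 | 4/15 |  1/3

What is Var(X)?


E[X] = 98/15
E[X²] = 54
Var(X) = E[X²] - (E[X])² = 54 - 9604/225 = 2546/225

Var(X) = 2546/225 ≈ 11.3156


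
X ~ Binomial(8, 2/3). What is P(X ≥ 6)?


P(X ≥ 6) = Σ P(X=i) for i=6..8
P(X=6) = 1792/6561
P(X=7) = 1024/6561
P(X=8) = 256/6561
Sum = 1024/2187

P(X ≥ 6) = 1024/2187 ≈ 46.82%


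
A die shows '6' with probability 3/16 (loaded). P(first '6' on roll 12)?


Geometric: P(X=12) = (1-p)^(k-1)×p = (13/16)^11×3/16 = 5376481182111/281474976710656

P(X=12) = 5376481182111/281474976710656 ≈ 1.91%


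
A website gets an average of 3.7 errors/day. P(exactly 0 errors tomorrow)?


Poisson(λ=3.7): P(X=0) = e^(-λ)×λ^k/k!
= e^(-3.7) × 3.7^0 / 0!
≈ 0.02472352647 × 1 / 1 ≈ 0.024724

P(X=0) ≈ 0.024724 ≈ 2.47%


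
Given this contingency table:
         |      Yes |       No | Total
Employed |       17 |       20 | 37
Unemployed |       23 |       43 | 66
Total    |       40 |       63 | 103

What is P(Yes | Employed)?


P(Yes | Employed) = 17/(17+20) = 17/37

P(Yes|Employed) = 17/37 ≈ 45.95%


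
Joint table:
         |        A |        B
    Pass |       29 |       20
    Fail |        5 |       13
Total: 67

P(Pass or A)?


P(Pass∨A) = P(Pass) + P(A) - P(Pass∧A)
= (49 + 34 - 29)/67 = 54/67

P = 54/67 ≈ 80.60%


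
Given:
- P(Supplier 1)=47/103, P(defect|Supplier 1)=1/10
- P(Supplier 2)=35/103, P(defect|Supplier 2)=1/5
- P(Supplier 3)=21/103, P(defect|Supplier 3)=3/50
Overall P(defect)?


P(B) = Σ P(B|Aᵢ)×P(Aᵢ)
  1/10×47/103 = 47/1030
  1/5×35/103 = 7/103
  3/50×21/103 = 63/5150
Sum = 324/2575

P(defect) = 324/2575 ≈ 12.58%


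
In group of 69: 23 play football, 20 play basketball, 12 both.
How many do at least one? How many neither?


|A∪B| = 23+20-12 = 31
Neither = 69-31 = 38

At least one: 31; Neither: 38


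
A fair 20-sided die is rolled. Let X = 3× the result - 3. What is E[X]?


E[die] = (1+20)/2 = 21/2
E[X] = 3×21/2 - 3 = 57/2

E[X] = 57/2


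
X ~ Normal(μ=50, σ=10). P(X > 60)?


z = (60-50)/10 = 1.0
P(X > 60) = 1 - P(Z ≤ 1.0) = 1 - 0.8413 = 0.1587

P(X > 60) ≈ 0.1587


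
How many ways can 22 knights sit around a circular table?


Circular arrangements of 22 distinct objects: fix one position to break rotational symmetry.
(n-1)! = 21! = 51090942171709440000

51090942171709440000


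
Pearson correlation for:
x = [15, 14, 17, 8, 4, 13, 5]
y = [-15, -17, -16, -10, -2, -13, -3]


n=7, Σx=76, Σy=-76, Σxy=-1007, Σx²=984, Σy²=1052
r = (7×(-1007) - 76×(-76))/√((7×984 - 76²)(7×1052 - (-76)²))
= -1273/√(1112×1588) = -1273/√1765856 ≈ -1273/1328.8551 ≈ -0.9580

r ≈ -0.9580


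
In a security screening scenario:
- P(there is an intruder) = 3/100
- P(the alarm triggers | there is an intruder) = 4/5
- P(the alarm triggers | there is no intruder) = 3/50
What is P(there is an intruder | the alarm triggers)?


Using Bayes' theorem:
P(A|B) = P(B|A)·P(A) / P(B)

P(the alarm triggers) = 4/5 × 3/100 + 3/50 × 97/100
= 3/125 + 291/5000 = 411/5000

P(there is an intruder|the alarm triggers) = (3/125) / (411/5000) = 40/137

P(there is an intruder|the alarm triggers) = 40/137 ≈ 29.20%


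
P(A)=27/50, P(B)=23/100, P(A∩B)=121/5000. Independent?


P(A)×P(B) = 621/5000
P(A∩B) = 121/5000
Not equal → NOT independent

No, not independent


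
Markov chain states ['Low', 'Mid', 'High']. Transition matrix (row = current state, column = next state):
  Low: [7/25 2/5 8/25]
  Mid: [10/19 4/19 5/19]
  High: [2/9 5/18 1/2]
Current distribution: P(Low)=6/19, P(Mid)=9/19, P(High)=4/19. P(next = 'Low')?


P(next=Low) = Σᵢ P(now=i)×P(i→Low)
= 6/19×7/25 + 9/19×10/19 + 4/19×2/9
= 42/475 + 90/361 + 8/171 = 31232/81225

P = 31232/81225 ≈ 0.3845


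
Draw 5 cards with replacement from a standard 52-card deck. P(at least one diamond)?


P(not a diamond) = 39/52 = 3/4
P(none in 5 draws) = (3/4)^5 = 243/1024
P(≥1 diamond) = 1 - 243/1024 = 781/1024

P = 781/1024 ≈ 76.27%


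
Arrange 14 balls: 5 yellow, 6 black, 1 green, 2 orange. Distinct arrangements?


14!/(5!×6!×1!×2!) = 504504

504504


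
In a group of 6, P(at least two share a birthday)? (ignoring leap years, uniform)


P(all different) = Π(365-i)/365 for i=0..5
= 0.959538
P(match) = 1 - 0.959538 = 0.040462

P ≈ 0.0405 ≈ 4.05%


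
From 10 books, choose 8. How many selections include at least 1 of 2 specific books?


Complement: C(10,8) - C(8,8) = 45 - 1 = 44

44


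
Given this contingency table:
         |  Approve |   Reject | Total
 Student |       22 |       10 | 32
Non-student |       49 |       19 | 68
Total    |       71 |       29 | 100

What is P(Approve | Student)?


P(Approve | Student) = 22/(22+10) = 22/32 = 11/16

P(Approve|Student) = 11/16 ≈ 68.75%


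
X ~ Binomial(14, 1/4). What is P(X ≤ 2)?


P(X ≤ 2) = Σ P(X=i) for i=0..2
P(X=0) = 4782969/268435456
P(X=1) = 11160261/134217728
P(X=2) = 48361131/268435456
Sum = 37732311/134217728

P(X ≤ 2) = 37732311/134217728 ≈ 28.11%


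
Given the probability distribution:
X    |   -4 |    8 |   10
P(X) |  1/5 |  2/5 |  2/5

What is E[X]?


E[X] = Σ x·P(X=x)
= (-4)×(1/5) + (8)×(2/5) + (10)×(2/5)
= 32/5

E[X] = 32/5


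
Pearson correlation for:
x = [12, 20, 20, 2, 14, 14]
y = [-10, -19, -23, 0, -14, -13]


n=6, Σx=82, Σy=-79, Σxy=-1338, Σx²=1340, Σy²=1355
r = (6×(-1338) - 82×(-79))/√((6×1340 - 82²)(6×1355 - (-79)²))
= -1550/√(1316×1889) = -1550/√2485924 ≈ -1550/1576.6813 ≈ -0.9831

r ≈ -0.9831


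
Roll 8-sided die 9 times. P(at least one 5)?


P(no 5)^9 = (7/8)^9 = 40353607/134217728
P(≥1) = 1 - 40353607/134217728 = 93864121/134217728

P = 93864121/134217728 ≈ 69.93%


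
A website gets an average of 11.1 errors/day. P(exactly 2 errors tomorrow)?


Poisson(λ=11.1): P(X=2) = e^(-λ)×λ^k/k!
= e^(-11.1) × 11.1^2 / 2!
≈ 1.511232382e-05 × 123.21 / 2 ≈ 0.000931

P(X=2) ≈ 0.000931 ≈ 0.09%


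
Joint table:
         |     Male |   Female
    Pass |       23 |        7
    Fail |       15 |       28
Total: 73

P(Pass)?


P(Pass) = (23+7)/73 = 30/73

P(Pass) = 30/73 ≈ 41.10%


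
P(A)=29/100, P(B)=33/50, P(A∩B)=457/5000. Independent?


P(A)×P(B) = 957/5000
P(A∩B) = 457/5000
Not equal → NOT independent

No, not independent


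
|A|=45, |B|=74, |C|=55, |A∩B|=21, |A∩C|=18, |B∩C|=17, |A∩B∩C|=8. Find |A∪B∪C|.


|A∪B∪C| = 45+74+55-21-18-17+8 = 126

|A∪B∪C| = 126


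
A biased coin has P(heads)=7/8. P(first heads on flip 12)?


Geometric: P(X=12) = (1-p)^(k-1)×p = (1/8)^11×7/8 = 7/68719476736

P(X=12) = 7/68719476736 ≈ 0.00%


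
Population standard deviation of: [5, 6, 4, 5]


Mean = 20/4 = 5
  (5-5)²=0
  (6-5)²=1
  (4-5)²=1
  (5-5)²=0
Σ(x-μ)² = 2
σ² = 2/4 = 1/2

σ = √(1/2) ≈ 0.7071


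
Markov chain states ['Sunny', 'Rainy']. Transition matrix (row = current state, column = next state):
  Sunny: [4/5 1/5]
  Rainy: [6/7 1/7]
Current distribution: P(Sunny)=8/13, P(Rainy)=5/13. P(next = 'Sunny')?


P(next=Sunny) = Σᵢ P(now=i)×P(i→Sunny)
= 8/13×4/5 + 5/13×6/7
= 32/65 + 30/91 = 374/455

P = 374/455 ≈ 0.8220


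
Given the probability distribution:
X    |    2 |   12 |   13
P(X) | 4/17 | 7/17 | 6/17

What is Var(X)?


E[X] = 10
E[X²] = 2038/17
Var(X) = E[X²] - (E[X])² = 2038/17 - 100 = 338/17

Var(X) = 338/17 ≈ 19.8824


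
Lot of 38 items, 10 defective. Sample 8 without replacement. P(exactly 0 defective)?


Hypergeometric: C(10,0)×C(28,8)/C(38,8)
= 1×3108105/48903492 = 94185/1481924

P(X=0) = 94185/1481924 ≈ 6.36%


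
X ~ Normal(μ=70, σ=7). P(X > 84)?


z = (84-70)/7 = 2.0
P(X > 84) = 1 - P(Z ≤ 2.0) = 1 - 0.9772 = 0.0228

P(X > 84) ≈ 0.0228


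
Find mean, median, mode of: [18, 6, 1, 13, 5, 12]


Sorted: [1, 5, 6, 12, 13, 18]
Mean = 55/6
Median = 9
Freq: {18: 1, 6: 1, 1: 1, 13: 1, 5: 1, 12: 1}
Mode: No mode

Mean=55/6, Median=9, Mode=No mode


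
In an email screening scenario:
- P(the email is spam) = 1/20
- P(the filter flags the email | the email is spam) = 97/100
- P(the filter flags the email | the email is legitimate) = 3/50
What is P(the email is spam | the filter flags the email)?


Using Bayes' theorem:
P(A|B) = P(B|A)·P(A) / P(B)

P(the filter flags the email) = 97/100 × 1/20 + 3/50 × 19/20
= 97/2000 + 57/1000 = 211/2000

P(the email is spam|the filter flags the email) = (97/2000) / (211/2000) = 97/211

P(the email is spam|the filter flags the email) = 97/211 ≈ 45.97%


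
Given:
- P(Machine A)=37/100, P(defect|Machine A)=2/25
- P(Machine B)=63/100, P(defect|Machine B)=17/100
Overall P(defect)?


P(B) = Σ P(B|Aᵢ)×P(Aᵢ)
  2/25×37/100 = 37/1250
  17/100×63/100 = 1071/10000
Sum = 1367/10000

P(defect) = 1367/10000 ≈ 13.67%


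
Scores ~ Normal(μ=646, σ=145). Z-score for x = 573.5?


z = (x - μ)/σ = (573.5 - 646)/145 = -0.5

z = -0.5
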